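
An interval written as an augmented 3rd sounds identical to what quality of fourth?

An augmented third spans 5 semitones.
A fourth spanning 5 semitones is perfect (the perfect fourth is 5).

perfect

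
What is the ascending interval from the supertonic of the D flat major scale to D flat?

minor seventh

The supertonic of Db major is Eb.
Eb up to Db: letters E→D make it a seventh; 10 semitones makes it minor.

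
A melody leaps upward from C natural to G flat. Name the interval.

diminished fifth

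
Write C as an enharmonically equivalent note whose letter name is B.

B#

C is pitch class 0. The letter B alone is pitch class 11.
To reach pitch class 0 from B requires an offset of +1 semitone, i.e. sharp: B#.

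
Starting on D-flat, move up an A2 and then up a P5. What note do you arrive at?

An augmented second up from Db is E (letter E, 3 semitones up).
A perfect fifth up from E is B (letter B, 7 semitones up).

B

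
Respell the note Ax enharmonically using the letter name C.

Cb

A## is pitch class 11. The letter C alone is pitch class 0.
To reach pitch class 11 from C requires an offset of -1 semitone, i.e. flat: Cb.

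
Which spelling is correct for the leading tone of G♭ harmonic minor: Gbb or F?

F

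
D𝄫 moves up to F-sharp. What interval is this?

The letter names run D→F, a span of 2 letter steps, so the interval is some kind of third.
Dbb to F# is 6 semitones. A major third is 4, so 6 makes it doubly augmented.

doubly augmented third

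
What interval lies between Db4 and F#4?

Counting letters D–E–F gives a third.
Db→F# = 5 semitones, 1 wider than the major third (4), so augmented.

augmented third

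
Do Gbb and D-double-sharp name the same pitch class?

Two spellings are enharmonically equivalent only if they share a pitch class.
Here Gbb → 5, D## → 4; 4 ≠ 5, so they are not.

No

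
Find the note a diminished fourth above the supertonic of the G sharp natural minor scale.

D

The supertonic of G# natural minor is A#.
A diminished fourth (4 semitones) above A# lands on the letter D, giving D.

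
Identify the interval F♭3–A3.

The letter names run F→A, a span of 2 letter steps, so the interval is some kind of third.
Fb to A is 5 semitones. A major third is 4, so 5 makes it augmented.

augmented third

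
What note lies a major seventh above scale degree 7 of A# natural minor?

F##

Scale degree 7 of A# natural minor is G#.
A major seventh (11 semitones) above G# lands on the letter F, giving F##.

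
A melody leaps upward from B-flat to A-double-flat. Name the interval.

diminished seventh

Counting letters B–C–D–E–F–G–A gives a seventh.
Bb→Abb = 9 semitones, 2 narrower than the major seventh (11), so diminished.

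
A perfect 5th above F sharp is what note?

C#

A fifth above F lands on the letter C.
A perfect fifth spans 7 semitones, so F# moves to pitch class 1. On the letter C that is C#.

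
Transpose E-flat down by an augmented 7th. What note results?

Fbb

E down a major seventh is F, so the target letter is F.
From Eb, an augmented seventh is 12 semitones down: Fbb.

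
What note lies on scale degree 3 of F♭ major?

Ab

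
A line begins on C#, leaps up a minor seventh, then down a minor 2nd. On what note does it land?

A#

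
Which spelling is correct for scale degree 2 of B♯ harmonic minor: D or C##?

C##

Each scale degree takes a distinct letter name. Degree 2 of a scale on B must use the letter C.
C## and D are enharmonically the same pitch, but only C## uses the letter C, so it is the correct spelling here.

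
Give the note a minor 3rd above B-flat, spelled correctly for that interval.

B up a major third is D#, so the target letter is D.
From Bb, a minor third is 3 semitones up: Db.

Db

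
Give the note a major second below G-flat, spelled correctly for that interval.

Fb

A second below G lands on the letter F.
A major second spans 2 semitones, so Gb moves to pitch class 4. On the letter F that is Fb.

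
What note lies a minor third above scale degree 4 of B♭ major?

Gb

Scale degree 4 of Bb major is Eb.
A minor third (3 semitones) above Eb lands on the letter G, giving Gb.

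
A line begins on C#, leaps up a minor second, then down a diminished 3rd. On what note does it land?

A minor second up from C# is D (letter D, 1 semitone up).
A diminished third down from D is B# (letter B, 2 semitones down).

B#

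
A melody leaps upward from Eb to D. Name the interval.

major seventh

The letter names run E→D, a span of 6 letter steps, so the interval is some kind of seventh.
Eb to D is 11 semitones. A major seventh is 11, so 11 makes it major.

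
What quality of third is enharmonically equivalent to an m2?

A minor second spans 1 semitone.
A third spanning 1 semitone is doubly diminished (the major third is 4).

doubly diminished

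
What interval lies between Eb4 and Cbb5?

diminished sixth

Counting letters E–F–G–A–B–C gives a sixth.
Eb→Cbb = 7 semitones, 2 narrower than the major sixth (9), so diminished.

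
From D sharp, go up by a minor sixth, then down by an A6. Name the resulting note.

Db

A minor sixth up from D# is B (letter B, 8 semitones up).
An augmented sixth down from B is Db (letter D, 10 semitones down).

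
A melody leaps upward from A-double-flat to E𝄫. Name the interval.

perfect fifth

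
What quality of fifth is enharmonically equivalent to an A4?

diminished

An augmented fourth spans 6 semitones.
A fifth spanning 6 semitones is diminished (the perfect fifth is 7).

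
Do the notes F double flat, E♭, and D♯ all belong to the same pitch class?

Fbb is pitch class 3; Eb is pitch class 3; D# is pitch class 3.
All spellings map to pitch class 3, so they are enharmonically equivalent.

Yes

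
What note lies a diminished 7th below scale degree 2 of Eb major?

G#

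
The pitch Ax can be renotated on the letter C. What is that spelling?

Plain C sits 1 semitone above A##, so on the letter C the same pitch needs a flat: Cb.

Cb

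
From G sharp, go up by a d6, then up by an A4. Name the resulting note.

A diminished sixth up from G# is Eb (letter E, 7 semitones up).
An augmented fourth up from Eb is A (letter A, 6 semitones up).

A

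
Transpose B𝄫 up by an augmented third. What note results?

A third above B lands on the letter D.
An augmented third spans 5 semitones, so Bbb moves to pitch class 2. On the letter D that is D.

D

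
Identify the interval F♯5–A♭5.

diminished third

Counting letters F–G–A gives a third.
F#→Ab = 2 semitones, 2 narrower than the major third (4), so diminished.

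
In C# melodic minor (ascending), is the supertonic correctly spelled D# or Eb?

Each scale degree takes a distinct letter name. Degree 2 of a scale on C must use the letter D.
D# and Eb are enharmonically the same pitch, but only D# uses the letter D, so it is the correct spelling here.

D#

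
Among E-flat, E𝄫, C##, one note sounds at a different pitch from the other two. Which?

Eb

In 12-tone equal temperament, enharmonic equivalents share a pitch class. Eb is pitch class 3; Ebb is pitch class 2; C## is pitch class 2.
Ebb and C## share pitch class 2, while Eb is pitch class 3.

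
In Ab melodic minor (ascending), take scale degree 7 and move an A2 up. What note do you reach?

A#

Scale degree 7 of Ab melodic minor (ascending) is G.
An augmented second (3 semitones) above G lands on the letter A, giving A#.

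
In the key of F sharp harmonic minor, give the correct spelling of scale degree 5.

The F# harmonic minor scale runs F# G# A B C# D E#.
Degree 5 is C#.

C#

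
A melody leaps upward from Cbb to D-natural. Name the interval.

Counting letters C–D gives a second.
Cbb→D = 4 semitones, 2 wider than the major second (2), so doubly augmented.

doubly augmented second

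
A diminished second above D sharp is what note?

Eb

D up a major second is E, so the target letter is E.
From D#, a diminished second is 0 semitones up: Eb.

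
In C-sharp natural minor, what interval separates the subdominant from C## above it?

The subdominant of C# natural minor is F#.
F# up to C##: letters F→C make it a fifth; 8 semitones makes it augmented.

augmented fifth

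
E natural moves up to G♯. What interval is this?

major third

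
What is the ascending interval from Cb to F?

augmented fourth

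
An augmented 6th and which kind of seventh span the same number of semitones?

minor

An augmented sixth spans 10 semitones.
A seventh spanning 10 semitones is minor (the major seventh is 11).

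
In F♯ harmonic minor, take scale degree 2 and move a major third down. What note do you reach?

Scale degree 2 of F# harmonic minor is G#.
A major third (4 semitones) below G# lands on the letter E, giving E.

E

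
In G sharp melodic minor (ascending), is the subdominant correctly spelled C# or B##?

C#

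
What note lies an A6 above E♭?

A sixth above E lands on the letter C.
An augmented sixth spans 10 semitones, so Eb moves to pitch class 1. On the letter C that is C#.

C#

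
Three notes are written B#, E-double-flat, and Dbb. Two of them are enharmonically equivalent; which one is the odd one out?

In 12-tone equal temperament, enharmonic equivalents share a pitch class. B# is pitch class 0; Ebb is pitch class 2; Dbb is pitch class 0.
B# and Dbb share pitch class 0, while Ebb is pitch class 2.

Ebb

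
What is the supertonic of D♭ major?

Degree 2 takes the letter 1 step above D, which is E.
In major, degree 2 sits 2 semitones above the tonic. Db + 2 semitones is pitch class 3, spelled on E as Eb.

Eb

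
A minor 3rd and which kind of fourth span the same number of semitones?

doubly diminished

A minor third spans 3 semitones.
A fourth spanning 3 semitones is doubly diminished (the perfect fourth is 5).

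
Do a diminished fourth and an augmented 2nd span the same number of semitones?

A diminished fourth spans 4 semitones; an augmented second spans 3.
The spans differ, so they are not enharmonic equivalents.

No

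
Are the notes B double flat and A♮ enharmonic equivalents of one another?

Bbb = pitch class 9 and A = pitch class 9 — the same pitch class, so they are enharmonic equivalents.

Yes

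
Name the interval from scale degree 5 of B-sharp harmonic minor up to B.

diminished fourth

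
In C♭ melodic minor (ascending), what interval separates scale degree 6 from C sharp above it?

augmented third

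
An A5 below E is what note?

Ab

E down a perfect fifth is A, so the target letter is A.
From E, an augmented fifth is 8 semitones down: Ab.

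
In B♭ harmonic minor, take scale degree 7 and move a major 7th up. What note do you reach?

G#

Scale degree 7 of Bb harmonic minor is A.
A major seventh (11 semitones) above A lands on the letter G, giving G#.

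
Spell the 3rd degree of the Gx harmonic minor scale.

B#

Degree 3 takes the letter 2 steps above G, which is B.
In harmonic minor, degree 3 sits 3 semitones above the tonic. G## + 3 semitones is pitch class 0, spelled on B as B#.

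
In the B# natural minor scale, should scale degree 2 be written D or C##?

C##

Each scale degree takes a distinct letter name. Degree 2 of a scale on B must use the letter C.
C## and D are enharmonically the same pitch, but only C## uses the letter C, so it is the correct spelling here.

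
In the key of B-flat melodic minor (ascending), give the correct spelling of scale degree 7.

The Bb melodic minor (ascending) scale runs Bb C Db Eb F G A.
Degree 7 is A.

A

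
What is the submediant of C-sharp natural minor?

The C# natural minor scale runs C# D# E F# G# A B.
Degree 6 is A.

A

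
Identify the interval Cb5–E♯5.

Counting letters C–D–E gives a third.
Cb→E# = 6 semitones, 2 wider than the major third (4), so doubly augmented.

doubly augmented third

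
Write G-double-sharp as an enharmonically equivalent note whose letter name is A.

A

Plain A sits at the same pitch as G##, so on the letter A the same pitch needs a natural: A.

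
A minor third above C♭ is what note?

Ebb

C up a major third is E, so the target letter is E.
From Cb, a minor third is 3 semitones up: Ebb.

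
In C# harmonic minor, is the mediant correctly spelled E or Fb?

E

Each scale degree takes a distinct letter name. Degree 3 of a scale on C must use the letter E.
E and Fb are enharmonically the same pitch, but only E uses the letter E, so it is the correct spelling here.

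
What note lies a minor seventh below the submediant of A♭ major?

The submediant of Ab major is F.
A minor seventh (10 semitones) below F lands on the letter G, giving G.

G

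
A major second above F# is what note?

A second above F lands on the letter G.
A major second spans 2 semitones, so F# moves to pitch class 8. On the letter G that is G#.

G#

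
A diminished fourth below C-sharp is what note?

G##

C down a perfect fourth is G, so the target letter is G.
From C#, a diminished fourth is 4 semitones down: G##.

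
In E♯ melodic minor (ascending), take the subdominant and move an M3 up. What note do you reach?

The subdominant of E# melodic minor (ascending) is A#.
A major third (4 semitones) above A# lands on the letter C, giving C##.

C##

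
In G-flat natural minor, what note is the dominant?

Db

The Gb natural minor scale runs Gb Ab Bbb Cb Db Ebb Fb.
Degree 5 is Db.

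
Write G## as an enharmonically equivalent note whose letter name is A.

A

Plain A sits at the same pitch as G##, so on the letter A the same pitch needs a natural: A.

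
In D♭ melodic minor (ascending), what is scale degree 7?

C

Degree 7 takes the letter 6 steps above D, which is C.
In melodic minor (ascending), degree 7 sits 11 semitones above the tonic. Db + 11 semitones is pitch class 0, spelled on C as C.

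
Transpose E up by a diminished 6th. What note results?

A sixth above E lands on the letter C.
A diminished sixth spans 7 semitones, so E moves to pitch class 11. On the letter C that is Cb.

Cb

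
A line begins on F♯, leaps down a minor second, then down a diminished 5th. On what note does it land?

A##

A minor second down from F# is E# (letter E, 1 semitone down).
A diminished fifth down from E# is A## (letter A, 6 semitones down).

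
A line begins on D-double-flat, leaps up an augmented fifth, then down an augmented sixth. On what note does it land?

An augmented fifth up from Dbb is Ab (letter A, 8 semitones up).
An augmented sixth down from Ab is Cbb (letter C, 10 semitones down).

Cbb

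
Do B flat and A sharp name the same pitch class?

Bb is pitch class 10; A# is pitch class 10.
All spellings map to pitch class 10, so they are enharmonically equivalent.

Yes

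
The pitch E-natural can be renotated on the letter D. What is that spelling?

D##

Plain D sits 2 semitones below E, so on the letter D the same pitch needs a double sharp: D##.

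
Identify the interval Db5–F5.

Counting letters D–E–F gives a third.
Db→F = 4 semitones, exactly the major third.

major third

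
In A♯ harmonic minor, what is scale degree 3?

C#

Degree 3 takes the letter 2 steps above A, which is C.
In harmonic minor, degree 3 sits 3 semitones above the tonic. A# + 3 semitones is pitch class 1, spelled on C as C#.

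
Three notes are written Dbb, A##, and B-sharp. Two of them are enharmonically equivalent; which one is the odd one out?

A##

In 12-tone equal temperament, enharmonic equivalents share a pitch class. Dbb is pitch class 0; A## is pitch class 11; B# is pitch class 0.
Dbb and B# share pitch class 0, while A## is pitch class 11.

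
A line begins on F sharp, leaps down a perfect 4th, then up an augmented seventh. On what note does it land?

B##

A perfect fourth down from F# is C# (letter C, 5 semitones down).
An augmented seventh up from C# is B## (letter B, 12 semitones up).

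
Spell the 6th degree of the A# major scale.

F##

The A# major scale runs A# B# C## D# E# F## G##.
Degree 6 is F##.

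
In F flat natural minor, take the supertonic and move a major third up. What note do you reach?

The supertonic of Fb natural minor is Gb.
A major third (4 semitones) above Gb lands on the letter B, giving Bb.

Bb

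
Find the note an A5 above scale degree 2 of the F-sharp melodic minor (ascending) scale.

Scale degree 2 of F# melodic minor (ascending) is G#.
An augmented fifth (8 semitones) above G# lands on the letter D, giving D##.

D##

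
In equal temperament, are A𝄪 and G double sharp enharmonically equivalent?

No

Two spellings are enharmonically equivalent only if they share a pitch class.
Here A## → 11, G## → 9; 9 ≠ 11, so they are not.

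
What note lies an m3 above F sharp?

A

A third above F lands on the letter A.
A minor third spans 3 semitones, so F# moves to pitch class 9. On the letter A that is A.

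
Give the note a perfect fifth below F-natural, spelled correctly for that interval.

A fifth below F lands on the letter B.
A perfect fifth spans 7 semitones, so F moves to pitch class 10. On the letter B that is Bb.

Bb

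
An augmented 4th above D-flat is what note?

G

A fourth above D lands on the letter G.
An augmented fourth spans 6 semitones, so Db moves to pitch class 7. On the letter G that is G.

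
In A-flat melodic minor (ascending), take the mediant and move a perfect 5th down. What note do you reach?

The mediant of Ab melodic minor (ascending) is Cb.
A perfect fifth (7 semitones) below Cb lands on the letter F, giving Fb.

Fb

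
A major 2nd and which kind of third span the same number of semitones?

A major second spans 2 semitones.
A third spanning 2 semitones is diminished (the major third is 4).

diminished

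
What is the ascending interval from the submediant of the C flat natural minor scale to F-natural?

The submediant of Cb natural minor is Abb.
Abb up to F: letters A→F make it a sixth; 10 semitones makes it augmented.

augmented sixth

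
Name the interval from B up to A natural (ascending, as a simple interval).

minor seventh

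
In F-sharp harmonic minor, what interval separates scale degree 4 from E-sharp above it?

Scale degree 4 of F# harmonic minor is B.
B up to E#: letters B→E make it a fourth; 6 semitones makes it augmented.

augmented fourth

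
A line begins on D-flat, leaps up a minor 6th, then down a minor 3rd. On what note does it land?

A minor sixth up from Db is Bbb (letter B, 8 semitones up).
A minor third down from Bbb is Gb (letter G, 3 semitones down).

Gb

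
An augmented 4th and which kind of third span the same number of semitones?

doubly augmented

An augmented fourth spans 6 semitones.
A third spanning 6 semitones is doubly augmented (the major third is 4).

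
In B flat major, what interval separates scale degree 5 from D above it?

major sixth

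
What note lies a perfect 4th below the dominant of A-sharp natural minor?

B#

The dominant of A# natural minor is E#.
A perfect fourth (5 semitones) below E# lands on the letter B, giving B#.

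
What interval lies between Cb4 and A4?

Counting letters C–D–E–F–G–A gives a sixth.
Cb→A = 10 semitones, 1 wider than the major sixth (9), so augmented.

augmented sixth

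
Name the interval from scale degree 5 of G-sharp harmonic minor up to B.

minor sixth

Scale degree 5 of G# harmonic minor is D#.
D# up to B: letters D→B make it a sixth; 8 semitones makes it minor.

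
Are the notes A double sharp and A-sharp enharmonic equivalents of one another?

No

Two spellings are enharmonically equivalent only if they share a pitch class.
Here A## → 11, A# → 10; 10 ≠ 11, so they are not.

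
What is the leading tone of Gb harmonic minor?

F

The Gb harmonic minor scale runs Gb Ab Bbb Cb Db Ebb F.
Degree 7 is F.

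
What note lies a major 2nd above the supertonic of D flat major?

F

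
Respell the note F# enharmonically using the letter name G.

Gb

F# is pitch class 6. The letter G alone is pitch class 7.
To reach pitch class 6 from G requires an offset of -1 semitone, i.e. flat: Gb.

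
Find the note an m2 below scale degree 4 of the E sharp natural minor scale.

Scale degree 4 of E# natural minor is A#.
A minor second (1 semitone) below A# lands on the letter G, giving G##.

G##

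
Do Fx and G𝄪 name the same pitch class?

No

Two spellings are enharmonically equivalent only if they share a pitch class.
Here F## → 7, G## → 9; 7 ≠ 9, so they are not.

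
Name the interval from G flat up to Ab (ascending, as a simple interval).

major second

The letter names run G→A, a span of 1 letter step, so the interval is some kind of second.
Gb to Ab is 2 semitones. A major second is 2, so 2 makes it major.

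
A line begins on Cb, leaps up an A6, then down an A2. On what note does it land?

An augmented sixth up from Cb is A (letter A, 10 semitones up).
An augmented second down from A is Gb (letter G, 3 semitones down).

Gb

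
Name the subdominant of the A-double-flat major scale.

Dbb

The Abb major scale runs Abb Bbb Cb Dbb Ebb Fb Gb.
Degree 4 is Dbb.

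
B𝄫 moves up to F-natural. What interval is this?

augmented fifth

The letter names run B→F, a span of 4 letter steps, so the interval is some kind of fifth.
Bbb to F is 8 semitones. A perfect fifth is 7, so 8 makes it augmented.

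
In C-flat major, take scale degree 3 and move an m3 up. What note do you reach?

Scale degree 3 of Cb major is Eb.
A minor third (3 semitones) above Eb lands on the letter G, giving Gb.

Gb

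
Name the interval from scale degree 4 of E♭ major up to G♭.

minor seventh

Scale degree 4 of Eb major is Ab.
Ab up to Gb: letters A→G make it a seventh; 10 semitones makes it minor.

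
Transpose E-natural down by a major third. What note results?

C

E down a major third is C, so the target letter is C.
From E, a major third is 4 semitones down: C.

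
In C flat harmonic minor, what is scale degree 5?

Gb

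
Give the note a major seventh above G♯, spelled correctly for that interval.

F##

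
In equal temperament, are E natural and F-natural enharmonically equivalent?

No

Two spellings are enharmonically equivalent only if they share a pitch class.
Here E → 4, F → 5; 4 ≠ 5, so they are not.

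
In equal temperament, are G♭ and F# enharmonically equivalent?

Yes

Gb = pitch class 6 and F# = pitch class 6 — the same pitch class, so they are enharmonic equivalents.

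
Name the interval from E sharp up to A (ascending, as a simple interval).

diminished fourth

The letter names run E→A, a span of 3 letter steps, so the interval is some kind of fourth.
E# to A is 4 semitones. A perfect fourth is 5, so 4 makes it diminished.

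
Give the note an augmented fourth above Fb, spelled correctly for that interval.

Bb

A fourth above F lands on the letter B.
An augmented fourth spans 6 semitones, so Fb moves to pitch class 10. On the letter B that is Bb.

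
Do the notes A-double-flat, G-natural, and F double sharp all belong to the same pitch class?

Yes

Abb is pitch class 7; G is pitch class 7; F## is pitch class 7.
All spellings map to pitch class 7, so they are enharmonically equivalent.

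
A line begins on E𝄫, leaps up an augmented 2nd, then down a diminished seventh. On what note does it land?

G#

An augmented second up from Ebb is F (letter F, 3 semitones up).
A diminished seventh down from F is G# (letter G, 9 semitones down).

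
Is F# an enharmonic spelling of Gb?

Yes

F# = pitch class 6 and Gb = pitch class 6 — the same pitch class, so they are enharmonic equivalents.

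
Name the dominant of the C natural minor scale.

The C natural minor scale runs C D Eb F G Ab Bb.
Degree 5 is G.

G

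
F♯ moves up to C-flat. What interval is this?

doubly diminished fifth

Counting letters F–G–A–B–C gives a fifth.
F#→Cb = 5 semitones, 2 narrower than the perfect fifth (7), so doubly diminished.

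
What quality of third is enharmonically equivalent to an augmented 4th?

doubly augmented

An augmented fourth spans 6 semitones.
A third spanning 6 semitones is doubly augmented (the major third is 4).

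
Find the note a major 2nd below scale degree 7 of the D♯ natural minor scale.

Scale degree 7 of D# natural minor is C#.
A major second (2 semitones) below C# lands on the letter B, giving B.

B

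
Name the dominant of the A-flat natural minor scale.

The Ab natural minor scale runs Ab Bb Cb Db Eb Fb Gb.
Degree 5 is Eb.

Eb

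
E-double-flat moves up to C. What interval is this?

The letter names run E→C, a span of 5 letter steps, so the interval is some kind of sixth.
Ebb to C is 10 semitones. A major sixth is 9, so 10 makes it augmented.

augmented sixth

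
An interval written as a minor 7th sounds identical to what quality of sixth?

augmented

A minor seventh spans 10 semitones.
A sixth spanning 10 semitones is augmented (the major sixth is 9).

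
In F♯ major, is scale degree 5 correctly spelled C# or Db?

C#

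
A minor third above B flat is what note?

Db

A third above B lands on the letter D.
A minor third spans 3 semitones, so Bb moves to pitch class 1. On the letter D that is Db.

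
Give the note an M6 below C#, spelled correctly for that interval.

E

C down a major sixth is Eb, so the target letter is E.
From C#, a major sixth is 9 semitones down: E.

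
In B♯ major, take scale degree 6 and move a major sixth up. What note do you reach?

E##

Scale degree 6 of B# major is G##.
A major sixth (9 semitones) above G## lands on the letter E, giving E##.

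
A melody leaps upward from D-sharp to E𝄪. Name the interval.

augmented second

Counting letters D–E gives a second.
D#→E## = 3 semitones, 1 wider than the major second (2), so augmented.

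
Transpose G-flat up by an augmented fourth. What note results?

C

A fourth above G lands on the letter C.
An augmented fourth spans 6 semitones, so Gb moves to pitch class 0. On the letter C that is C.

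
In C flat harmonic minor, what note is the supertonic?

Degree 2 takes the letter 1 step above C, which is D.
In harmonic minor, degree 2 sits 2 semitones above the tonic. Cb + 2 semitones is pitch class 1, spelled on D as Db.

Db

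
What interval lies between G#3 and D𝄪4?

augmented fifth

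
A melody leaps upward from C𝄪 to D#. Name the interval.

minor second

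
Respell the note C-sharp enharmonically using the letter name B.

B##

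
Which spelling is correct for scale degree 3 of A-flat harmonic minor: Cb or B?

Each scale degree takes a distinct letter name. Degree 3 of a scale on A must use the letter C.
Cb and B are enharmonically the same pitch, but only Cb uses the letter C, so it is the correct spelling here.

Cb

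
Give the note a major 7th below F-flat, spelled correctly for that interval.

Gbb

A seventh below F lands on the letter G.
A major seventh spans 11 semitones, so Fb moves to pitch class 5. On the letter G that is Gbb.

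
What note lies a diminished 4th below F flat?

A fourth below F lands on the letter C.
A diminished fourth spans 4 semitones, so Fb moves to pitch class 0. On the letter C that is C.

C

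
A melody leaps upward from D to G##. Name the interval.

doubly augmented fourth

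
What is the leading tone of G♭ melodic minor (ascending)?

F

The Gb melodic minor (ascending) scale runs Gb Ab Bbb Cb Db Eb F.
Degree 7 is F.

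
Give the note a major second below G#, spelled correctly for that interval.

A second below G lands on the letter F.
A major second spans 2 semitones, so G# moves to pitch class 6. On the letter F that is F#.

F#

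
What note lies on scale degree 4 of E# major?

A#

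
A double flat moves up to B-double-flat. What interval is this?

major second

The letter names run A→B, a span of 1 letter step, so the interval is some kind of second.
Abb to Bbb is 2 semitones. A major second is 2, so 2 makes it major.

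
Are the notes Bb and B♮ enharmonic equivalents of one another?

Bb is pitch class 10; B is pitch class 11.
The pitch classes differ (10 vs. 11), so they are not enharmonic equivalents.

No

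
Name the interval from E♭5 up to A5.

The letter names run E→A, a span of 3 letter steps, so the interval is some kind of fourth.
Eb to A is 6 semitones. A perfect fourth is 5, so 6 makes it augmented.

augmented fourth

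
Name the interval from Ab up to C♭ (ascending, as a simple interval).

minor third

The letter names run A→C, a span of 2 letter steps, so the interval is some kind of third.
Ab to Cb is 3 semitones. A major third is 4, so 3 makes it minor.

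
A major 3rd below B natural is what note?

G

B down a major third is G, so the target letter is G.
From B, a major third is 4 semitones down: G.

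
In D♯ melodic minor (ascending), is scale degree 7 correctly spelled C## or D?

C##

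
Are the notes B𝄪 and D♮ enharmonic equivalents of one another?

No

B## is pitch class 1; D is pitch class 2.
The pitch classes differ (1 vs. 2), so they are not enharmonic equivalents.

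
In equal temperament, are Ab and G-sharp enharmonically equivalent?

Yes

Ab = pitch class 8 and G# = pitch class 8 — the same pitch class, so they are enharmonic equivalents.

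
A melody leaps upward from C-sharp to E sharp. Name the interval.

Counting letters C–D–E gives a third.
C#→E# = 4 semitones, exactly the major third.

major third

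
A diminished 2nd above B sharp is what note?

C

A second above B lands on the letter C.
A diminished second spans 0 semitones, so B# moves to pitch class 0. On the letter C that is C.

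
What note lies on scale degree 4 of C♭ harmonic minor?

Fb

The Cb harmonic minor scale runs Cb Db Ebb Fb Gb Abb Bb.
Degree 4 is Fb.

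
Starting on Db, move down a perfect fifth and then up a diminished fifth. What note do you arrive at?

A perfect fifth down from Db is Gb (letter G, 7 semitones down).
A diminished fifth up from Gb is Dbb (letter D, 6 semitones up).

Dbb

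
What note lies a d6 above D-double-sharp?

D up a major sixth is B, so the target letter is B.
From D##, a diminished sixth is 7 semitones up: B.

B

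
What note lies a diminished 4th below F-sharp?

C##

A fourth below F lands on the letter C.
A diminished fourth spans 4 semitones, so F# moves to pitch class 2. On the letter C that is C##.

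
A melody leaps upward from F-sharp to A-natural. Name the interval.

Counting letters F–G–A gives a third.
F#→A = 3 semitones, 1 narrower than the major third (4), so minor.

minor third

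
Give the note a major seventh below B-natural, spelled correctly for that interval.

B down a major seventh is C, so the target letter is C.
From B, a major seventh is 11 semitones down: C.

C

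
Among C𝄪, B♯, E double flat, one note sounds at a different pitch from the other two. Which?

In 12-tone equal temperament, enharmonic equivalents share a pitch class. C## is pitch class 2; B# is pitch class 0; Ebb is pitch class 2.
C## and Ebb share pitch class 2, while B# is pitch class 0.

B#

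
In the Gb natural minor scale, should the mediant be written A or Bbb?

Bbb

Each scale degree takes a distinct letter name. Degree 3 of a scale on G must use the letter B.
Bbb and A are enharmonically the same pitch, but only Bbb uses the letter B, so it is the correct spelling here.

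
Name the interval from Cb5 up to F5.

The letter names run C→F, a span of 3 letter steps, so the interval is some kind of fourth.
Cb to F is 6 semitones. A perfect fourth is 5, so 6 makes it augmented.

augmented fourth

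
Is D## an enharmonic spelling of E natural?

D## is pitch class 4; E is pitch class 4.
All spellings map to pitch class 4, so they are enharmonically equivalent.

Yes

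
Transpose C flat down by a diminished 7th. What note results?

A seventh below C lands on the letter D.
A diminished seventh spans 9 semitones, so Cb moves to pitch class 2. On the letter D that is D.

D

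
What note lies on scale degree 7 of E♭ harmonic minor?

D

The Eb harmonic minor scale runs Eb F Gb Ab Bb Cb D.
Degree 7 is D.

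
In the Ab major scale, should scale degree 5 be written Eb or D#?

Eb

Each scale degree takes a distinct letter name. Degree 5 of a scale on A must use the letter E.
Eb and D# are enharmonically the same pitch, but only Eb uses the letter E, so it is the correct spelling here.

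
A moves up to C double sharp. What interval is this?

augmented third

The letter names run A→C, a span of 2 letter steps, so the interval is some kind of third.
A to C## is 5 semitones. A major third is 4, so 5 makes it augmented.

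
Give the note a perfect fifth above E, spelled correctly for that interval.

B

A fifth above E lands on the letter B.
A perfect fifth spans 7 semitones, so E moves to pitch class 11. On the letter B that is B.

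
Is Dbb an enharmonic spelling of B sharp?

Yes

Dbb = pitch class 0 and B# = pitch class 0 — the same pitch class, so they are enharmonic equivalents.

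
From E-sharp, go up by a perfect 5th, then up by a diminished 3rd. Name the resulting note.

D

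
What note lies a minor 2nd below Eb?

A second below E lands on the letter D.
A minor second spans 1 semitone, so Eb moves to pitch class 2. On the letter D that is D.

D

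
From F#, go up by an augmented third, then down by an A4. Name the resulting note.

An augmented third up from F# is A## (letter A, 5 semitones up).
An augmented fourth down from A## is E# (letter E, 6 semitones down).

E#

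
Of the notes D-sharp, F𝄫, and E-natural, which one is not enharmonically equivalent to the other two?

E

In 12-tone equal temperament, enharmonic equivalents share a pitch class. D# is pitch class 3; Fbb is pitch class 3; E is pitch class 4.
D# and Fbb share pitch class 3, while E is pitch class 4.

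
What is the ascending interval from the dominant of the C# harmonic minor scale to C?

The dominant of C# harmonic minor is G#.
G# up to C: letters G→C make it a fourth; 4 semitones makes it diminished.

diminished fourth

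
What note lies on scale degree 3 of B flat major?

The Bb major scale runs Bb C D Eb F G A.
Degree 3 is D.

D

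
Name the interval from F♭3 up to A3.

The letter names run F→A, a span of 2 letter steps, so the interval is some kind of third.
Fb to A is 5 semitones. A major third is 4, so 5 makes it augmented.

augmented third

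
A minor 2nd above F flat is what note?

A second above F lands on the letter G.
A minor second spans 1 semitone, so Fb moves to pitch class 5. On the letter G that is Gbb.

Gbb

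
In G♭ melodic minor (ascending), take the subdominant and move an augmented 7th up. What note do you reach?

B

The subdominant of Gb melodic minor (ascending) is Cb.
An augmented seventh (12 semitones) above Cb lands on the letter B, giving B.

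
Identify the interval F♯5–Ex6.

augmented seventh

The letter names run F→E, a span of 6 letter steps, so the interval is some kind of seventh.
F# to E## is 12 semitones. A major seventh is 11, so 12 makes it augmented.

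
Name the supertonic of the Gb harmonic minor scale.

Ab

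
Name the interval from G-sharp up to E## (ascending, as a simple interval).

The letter names run G→E, a span of 5 letter steps, so the interval is some kind of sixth.
G# to E## is 10 semitones. A major sixth is 9, so 10 makes it augmented.

augmented sixth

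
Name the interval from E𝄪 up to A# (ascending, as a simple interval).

diminished fourth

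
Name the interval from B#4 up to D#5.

The letter names run B→D, a span of 2 letter steps, so the interval is some kind of third.
B# to D# is 3 semitones. A major third is 4, so 3 makes it minor.

minor third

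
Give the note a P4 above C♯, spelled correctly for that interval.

A fourth above C lands on the letter F.
A perfect fourth spans 5 semitones, so C# moves to pitch class 6. On the letter F that is F#.

F#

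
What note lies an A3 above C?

E#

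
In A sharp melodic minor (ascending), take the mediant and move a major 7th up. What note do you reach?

The mediant of A# melodic minor (ascending) is C#.
A major seventh (11 semitones) above C# lands on the letter B, giving B#.

B#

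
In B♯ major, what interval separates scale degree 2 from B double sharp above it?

major seventh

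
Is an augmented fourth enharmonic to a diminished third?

An augmented fourth spans 6 semitones; a diminished third spans 2.
The spans differ, so they are not enharmonic equivalents.

No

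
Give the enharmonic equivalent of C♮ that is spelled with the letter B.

Plain B sits 1 semitone below C, so on the letter B the same pitch needs a sharp: B#.

B#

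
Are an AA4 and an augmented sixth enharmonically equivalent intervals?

A doubly augmented fourth spans 7 semitones; an augmented sixth spans 10.
The spans differ, so they are not enharmonic equivalents.

No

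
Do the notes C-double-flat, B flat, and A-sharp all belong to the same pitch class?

Yes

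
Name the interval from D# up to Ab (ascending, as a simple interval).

doubly diminished fifth

The letter names run D→A, a span of 4 letter steps, so the interval is some kind of fifth.
D# to Ab is 5 semitones. A perfect fifth is 7, so 5 makes it doubly diminished.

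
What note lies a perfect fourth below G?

D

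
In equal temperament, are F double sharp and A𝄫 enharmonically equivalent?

Yes

F## is pitch class 7; Abb is pitch class 7.
All spellings map to pitch class 7, so they are enharmonically equivalent.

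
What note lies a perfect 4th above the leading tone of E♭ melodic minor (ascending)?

G

The leading tone of Eb melodic minor (ascending) is D.
A perfect fourth (5 semitones) above D lands on the letter G, giving G.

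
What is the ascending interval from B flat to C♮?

major second

Counting letters B–C gives a second.
Bb→C = 2 semitones, exactly the major second.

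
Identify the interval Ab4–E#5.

doubly augmented fifth

The letter names run A→E, a span of 4 letter steps, so the interval is some kind of fifth.
Ab to E# is 9 semitones. A perfect fifth is 7, so 9 makes it doubly augmented.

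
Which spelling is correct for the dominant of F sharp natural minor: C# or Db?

Each scale degree takes a distinct letter name. Degree 5 of a scale on F must use the letter C.
C# and Db are enharmonically the same pitch, but only C# uses the letter C, so it is the correct spelling here.

C#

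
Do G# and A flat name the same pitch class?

Yes

G# = pitch class 8 and Ab = pitch class 8 — the same pitch class, so they are enharmonic equivalents.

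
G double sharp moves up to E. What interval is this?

diminished sixth

The letter names run G→E, a span of 5 letter steps, so the interval is some kind of sixth.
G## to E is 7 semitones. A major sixth is 9, so 7 makes it diminished.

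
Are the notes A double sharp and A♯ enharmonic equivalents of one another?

No

A## is pitch class 11; A# is pitch class 10.
The pitch classes differ (11 vs. 10), so they are not enharmonic equivalents.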